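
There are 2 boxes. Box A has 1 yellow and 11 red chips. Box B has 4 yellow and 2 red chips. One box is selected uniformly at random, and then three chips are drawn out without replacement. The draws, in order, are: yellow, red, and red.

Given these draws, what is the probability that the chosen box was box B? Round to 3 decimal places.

Under each hypothesis, the probability of the observed sequence is: P(data | box A) = (1/12)(11/11)(10/10) = 1/12; P(data | box B) = (4/6)(2/5)(1/4) = 1/15.
The prior-weighted likelihoods are 1/2 · 1/12 = 1/24, 1/2 · 1/15 = 1/30; summing to 3/40.
So P(box B | data) = (1/30) / (3/40) = 4/9.

0.444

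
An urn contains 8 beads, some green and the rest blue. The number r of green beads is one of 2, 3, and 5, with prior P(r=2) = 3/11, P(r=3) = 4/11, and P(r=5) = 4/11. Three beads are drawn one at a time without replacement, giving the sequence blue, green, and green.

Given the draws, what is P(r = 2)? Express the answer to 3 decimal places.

0.091

For each hypothesis, P(data | H) works out to: P(data | r = 2) = (6/8)(2/7)(1/6) = 1/28; P(data | r = 3) = (5/8)(3/7)(2/6) = 5/56; P(data | r = 5) = (3/8)(5/7)(4/6) = 5/28.
Weighting by the prior gives 3/11 · 1/28 = 3/308, 4/11 · 5/56 = 5/154, 4/11 · 5/28 = 5/77; with total 3/28.
Therefore the posterior P(r = 2 | data) = (3/308) / (3/28) = 1/11.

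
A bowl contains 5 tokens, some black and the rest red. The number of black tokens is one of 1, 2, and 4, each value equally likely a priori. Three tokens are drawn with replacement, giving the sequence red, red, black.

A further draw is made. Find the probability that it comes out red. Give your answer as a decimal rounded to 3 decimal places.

The likelihood of the observed sequence under each hypothesis: P(data | r = 1) = (4/5)(4/5)(1/5) = 16/125; P(data | r = 2) = (3/5)(3/5)(2/5) = 18/125; P(data | r = 4) = (1/5)(1/5)(4/5) = 4/125.
Weighting by the prior gives 1/3 · 16/125 = 16/375, 1/3 · 18/125 = 6/125, 1/3 · 4/125 = 4/375; these sum to 38/375.
Dividing through by the total gives posterior P(r = 1 | data) = 8/19, P(r = 2 | data) = 9/19, P(r = 4 | data) = 2/19.
The predictive probability is P(red next | data) = (4/5)(8/19) + (3/5)(9/19) + (1/5)(2/19) = 61/95.

0.642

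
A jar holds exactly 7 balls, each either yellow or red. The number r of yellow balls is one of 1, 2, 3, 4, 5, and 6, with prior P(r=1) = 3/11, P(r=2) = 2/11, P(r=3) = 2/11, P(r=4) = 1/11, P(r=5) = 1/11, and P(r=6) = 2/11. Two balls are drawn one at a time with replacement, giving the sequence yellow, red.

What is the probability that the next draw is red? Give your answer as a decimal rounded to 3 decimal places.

0.554

For each hypothesis, P(data | H) works out to: P(data | r = 1) = (1/7)(6/7) = 6/49; P(data | r = 2) = (2/7)(5/7) = 10/49; P(data | r = 3) = (3/7)(4/7) = 12/49; P(data | r = 4) = (4/7)(3/7) = 12/49; P(data | r = 5) = (5/7)(2/7) = 10/49; P(data | r = 6) = (6/7)(1/7) = 6/49.
Multiplying each by its prior: 3/11 · 6/49 = 18/539, 2/11 · 10/49 = 20/539, 2/11 · 12/49 = 24/539, 1/11 · 12/49 = 12/539, 1/11 · 10/49 = 10/539, 2/11 · 6/49 = 12/539; these sum to 96/539.
The posterior is then P(r = 1 | data) = 3/16, P(r = 2 | data) = 5/24, P(r = 3 | data) = 1/4, P(r = 4 | data) = 1/8, P(r = 5 | data) = 5/48, P(r = 6 | data) = 1/8.
The predictive probability is P(red next | data) = (6/7)(3/16) + (5/7)(5/24) + (4/7)(1/4) + (3/7)(1/8) + (2/7)(5/48) + (1/7)(1/8) = 31/56.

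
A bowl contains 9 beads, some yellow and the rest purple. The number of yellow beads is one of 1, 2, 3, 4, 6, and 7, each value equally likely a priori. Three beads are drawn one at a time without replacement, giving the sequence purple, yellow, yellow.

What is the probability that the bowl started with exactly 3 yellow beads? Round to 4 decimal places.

Under each hypothesis, the probability of the observed sequence is: P(data | r = 1) = (8/9)(1/8)(0/7) = 0; P(data | r = 2) = (7/9)(2/8)(1/7) = 1/36; P(data | r = 3) = (6/9)(3/8)(2/7) = 1/14; P(data | r = 4) = (5/9)(4/8)(3/7) = 5/42; P(data | r = 6) = (3/9)(6/8)(5/7) = 5/28; P(data | r = 7) = (2/9)(7/8)(6/7) = 1/6.
The prior-weighted likelihoods are 1/6 · 0 = 0, 1/6 · 1/36 = 1/216, 1/6 · 1/14 = 1/84, 1/6 · 5/42 = 5/252, 1/6 · 5/28 = 5/168, 1/6 · 1/6 = 1/36; these sum to 71/756.
Therefore the posterior P(r = 3 | data) = (1/84) / (71/756) = 9/71.

0.1268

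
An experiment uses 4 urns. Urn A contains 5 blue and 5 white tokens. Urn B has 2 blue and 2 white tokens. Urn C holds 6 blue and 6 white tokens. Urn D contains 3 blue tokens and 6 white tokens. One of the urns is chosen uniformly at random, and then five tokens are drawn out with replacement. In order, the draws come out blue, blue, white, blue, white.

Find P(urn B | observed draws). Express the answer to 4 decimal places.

0.2835

For each hypothesis, P(data | H) works out to: P(data | urn A) = (5/10)(5/10)(5/10)(5/10)(5/10) = 0.03125; P(data | urn B) = (2/4)(2/4)(2/4)(2/4)(2/4) = 0.03125; P(data | urn C) = (6/12)(6/12)(6/12)(6/12)(6/12) = 0.03125; P(data | urn D) = (3/9)(3/9)(6/9)(3/9)(6/9) = 0.016461.
The prior-weighted likelihoods are 1/4 · 0.03125 = 0.0078125, 1/4 · 0.03125 = 0.0078125, 1/4 · 0.03125 = 0.0078125, 1/4 · 0.016461 = 0.0041152; summing to 0.027553.
Therefore the posterior P(urn B | data) = (0.0078125) / (0.027553) = 0.28355.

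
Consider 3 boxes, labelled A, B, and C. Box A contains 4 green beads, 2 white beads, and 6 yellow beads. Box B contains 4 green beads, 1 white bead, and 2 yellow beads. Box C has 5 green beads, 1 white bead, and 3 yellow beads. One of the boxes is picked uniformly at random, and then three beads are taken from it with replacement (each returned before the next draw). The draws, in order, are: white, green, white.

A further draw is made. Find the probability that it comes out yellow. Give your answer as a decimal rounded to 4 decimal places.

0.3689

Compute the likelihood of the observed sequence for each case: P(data | box A) = (2/12)(4/12)(2/12) = 0.0092593; P(data | box B) = (1/7)(4/7)(1/7) = 0.011662; P(data | box C) = (1/9)(5/9)(1/9) = 0.0068587.
Multiplying each by its prior: 1/3 · 0.0092593 = 0.0030864, 1/3 · 0.011662 = 0.0038873, 1/3 · 0.0068587 = 0.0022862; with total 0.0092599.
Dividing through by the total gives posterior P(box A | data) = 0.33331, P(box B | data) = 0.41979, P(box C | data) = 0.2469.
The predictive probability is P(yellow next | data) = (1/2)(0.33331) + (2/7)(0.41979) + (1/3)(0.2469) = 0.36889.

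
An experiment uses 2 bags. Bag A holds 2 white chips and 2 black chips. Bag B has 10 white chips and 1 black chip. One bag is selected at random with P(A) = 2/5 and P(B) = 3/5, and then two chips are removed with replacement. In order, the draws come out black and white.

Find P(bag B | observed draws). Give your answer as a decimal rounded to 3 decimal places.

Under each hypothesis, the probability of the observed sequence is: P(data | bag A) = (2/4)(2/4) = 0.25; P(data | bag B) = (1/11)(10/11) = 0.082645.
Weighting by the prior gives 2/5 · 0.25 = 0.1, 3/5 · 0.082645 = 0.049587; summing to 0.14959.
Therefore the posterior P(bag B | data) = (0.049587) / (0.14959) = 0.33149.

0.331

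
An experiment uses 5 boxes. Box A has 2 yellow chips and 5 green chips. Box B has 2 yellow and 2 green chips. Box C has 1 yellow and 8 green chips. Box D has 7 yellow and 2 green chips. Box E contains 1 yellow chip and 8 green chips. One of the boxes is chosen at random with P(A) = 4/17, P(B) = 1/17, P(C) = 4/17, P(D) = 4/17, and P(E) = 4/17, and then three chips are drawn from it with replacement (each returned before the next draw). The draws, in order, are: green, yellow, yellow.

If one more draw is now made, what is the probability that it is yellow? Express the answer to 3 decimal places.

0.566

Compute the likelihood of the observed sequence for each case: P(data | box A) = (5/7)(2/7)(2/7) = 0.058309; P(data | box B) = (2/4)(2/4)(2/4) = 0.125; P(data | box C) = (8/9)(1/9)(1/9) = 0.010974; P(data | box D) = (2/9)(7/9)(7/9) = 0.13443; P(data | box E) = (8/9)(1/9)(1/9) = 0.010974.
The prior-weighted likelihoods are 4/17 · 0.058309 = 0.01372, 1/17 · 0.125 = 0.0073529, 4/17 · 0.010974 = 0.0025821, 4/17 · 0.13443 = 0.031631, 4/17 · 0.010974 = 0.0025821; these sum to 0.057868.
Dividing through by the total gives posterior P(box A | data) = 0.23709, P(box B | data) = 0.12706, P(box C | data) = 0.044621, P(box D | data) = 0.5466, P(box E | data) = 0.044621.
Averaging over the posterior, P(yellow next | data) = (2/7)(0.23709) + (1/2)(0.12706) + (1/9)(0.044621) + (7/9)(0.5466) + (1/9)(0.044621) = 0.56632.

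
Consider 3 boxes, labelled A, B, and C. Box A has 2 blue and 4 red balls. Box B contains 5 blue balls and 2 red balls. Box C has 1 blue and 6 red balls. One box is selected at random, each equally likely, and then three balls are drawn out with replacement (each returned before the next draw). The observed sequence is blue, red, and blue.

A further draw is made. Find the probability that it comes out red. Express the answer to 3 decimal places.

0.447

For each hypothesis, P(data | H) works out to: P(data | box A) = (2/6)(4/6)(2/6) = 0.074074; P(data | box B) = (5/7)(2/7)(5/7) = 0.14577; P(data | box C) = (1/7)(6/7)(1/7) = 0.017493.
Multiplying each by its prior: 1/3 · 0.074074 = 0.024691, 1/3 · 0.14577 = 0.048591, 1/3 · 0.017493 = 0.0058309; with total 0.079113.
Dividing through by the total gives posterior P(box A | data) = 0.3121, P(box B | data) = 0.61419, P(box C | data) = 0.073703.
Averaging over the posterior, P(red next | data) = (2/3)(0.3121) + (2/7)(0.61419) + (6/7)(0.073703) = 0.44673.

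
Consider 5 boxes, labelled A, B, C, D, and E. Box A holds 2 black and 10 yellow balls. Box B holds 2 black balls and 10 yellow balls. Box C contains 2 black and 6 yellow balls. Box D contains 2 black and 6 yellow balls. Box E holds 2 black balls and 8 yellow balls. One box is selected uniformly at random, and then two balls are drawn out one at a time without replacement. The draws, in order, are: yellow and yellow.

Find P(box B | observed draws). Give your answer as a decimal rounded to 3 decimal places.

Under each hypothesis, the probability of the observed sequence is: P(data | box A) = (10/12)(9/11) = 0.68182; P(data | box B) = (10/12)(9/11) = 0.68182; P(data | box C) = (6/8)(5/7) = 0.53571; P(data | box D) = (6/8)(5/7) = 0.53571; P(data | box E) = (8/10)(7/9) = 0.62222.
Weighting by the prior gives 1/5 · 0.68182 = 0.13636, 1/5 · 0.68182 = 0.13636, 1/5 · 0.53571 = 0.10714, 1/5 · 0.53571 = 0.10714, 1/5 · 0.62222 = 0.12444; with total 0.61146.
So P(box B | data) = (0.13636) / (0.61146) = 0.22301.

0.223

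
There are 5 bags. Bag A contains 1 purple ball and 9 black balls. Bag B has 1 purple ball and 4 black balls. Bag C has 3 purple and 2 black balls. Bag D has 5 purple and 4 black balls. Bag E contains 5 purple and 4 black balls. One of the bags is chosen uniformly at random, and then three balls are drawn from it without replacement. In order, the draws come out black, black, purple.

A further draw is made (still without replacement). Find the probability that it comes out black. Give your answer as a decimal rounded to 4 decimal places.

0.5945

Under each hypothesis, the probability of the observed sequence is: P(data | bag A) = (9/10)(8/9)(1/8) = 1/10; P(data | bag B) = (4/5)(3/4)(1/3) = 1/5; P(data | bag C) = (2/5)(1/4)(3/3) = 1/10; P(data | bag D) = (4/9)(3/8)(5/7) = 5/42; P(data | bag E) = (4/9)(3/8)(5/7) = 5/42.
Weighting by the prior gives 1/5 · 1/10 = 1/50, 1/5 · 1/5 = 1/25, 1/5 · 1/10 = 1/50, 1/5 · 5/42 = 1/42, 1/5 · 5/42 = 1/42; with total 67/525.
The posterior is then P(bag A | data) = 21/134, P(bag B | data) = 21/67, P(bag C | data) = 21/134, P(bag D | data) = 25/134, P(bag E | data) = 25/134.
So P(black next | data) = Σ P(black next | H) P(H | data) = (1)(21/134) + (1)(21/67) + (0)(21/134) + (1/3)(25/134) + (1/3)(25/134) = 239/402.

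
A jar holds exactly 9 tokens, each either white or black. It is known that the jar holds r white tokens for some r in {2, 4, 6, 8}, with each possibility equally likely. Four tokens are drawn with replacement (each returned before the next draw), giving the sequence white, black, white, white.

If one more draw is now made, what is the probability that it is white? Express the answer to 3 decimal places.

0.678

For each hypothesis, P(data | H) works out to: P(data | r = 2) = (2/9)(7/9)(2/9)(2/9) = 0.0085353; P(data | r = 4) = (4/9)(5/9)(4/9)(4/9) = 0.048773; P(data | r = 6) = (6/9)(3/9)(6/9)(6/9) = 0.098765; P(data | r = 8) = (8/9)(1/9)(8/9)(8/9) = 0.078037.
Multiplying each by its prior: 1/4 · 0.0085353 = 0.0021338, 1/4 · 0.048773 = 0.012193, 1/4 · 0.098765 = 0.024691, 1/4 · 0.078037 = 0.019509; summing to 0.058528.
The posterior is then P(r = 2 | data) = 0.036458, P(r = 4 | data) = 0.20833, P(r = 6 | data) = 0.42188, P(r = 8 | data) = 0.33333.
Averaging over the posterior, P(white next | data) = (2/9)(0.036458) + (4/9)(0.20833) + (2/3)(0.42188) + (8/9)(0.33333) = 0.67824.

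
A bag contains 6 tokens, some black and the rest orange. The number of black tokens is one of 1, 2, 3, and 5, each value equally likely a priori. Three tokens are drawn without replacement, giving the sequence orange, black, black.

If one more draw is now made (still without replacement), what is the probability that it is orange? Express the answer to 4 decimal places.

Compute the likelihood of the observed sequence for each case: P(data | r = 1) = (5/6)(1/5)(0/4) = 0; P(data | r = 2) = (4/6)(2/5)(1/4) = 1/15; P(data | r = 3) = (3/6)(3/5)(2/4) = 3/20; P(data | r = 5) = (1/6)(5/5)(4/4) = 1/6.
Multiplying each by its prior: 1/4 · 0 = 0, 1/4 · 1/15 = 1/60, 1/4 · 3/20 = 3/80, 1/4 · 1/6 = 1/24; summing to 23/240.
Dividing through by the total gives posterior P(r = 1 | data) = 0, P(r = 2 | data) = 4/23, P(r = 3 | data) = 9/23, P(r = 5 | data) = 10/23.
Averaging over the posterior, P(orange next | data) = (1)(4/23) + (2/3)(9/23) + (0)(10/23) = 10/23.

0.4348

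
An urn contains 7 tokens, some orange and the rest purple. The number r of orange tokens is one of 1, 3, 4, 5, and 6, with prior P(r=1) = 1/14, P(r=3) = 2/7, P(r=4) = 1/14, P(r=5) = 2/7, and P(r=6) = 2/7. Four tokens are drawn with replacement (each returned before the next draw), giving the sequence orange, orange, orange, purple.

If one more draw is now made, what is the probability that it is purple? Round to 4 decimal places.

0.2981

Under each hypothesis, the probability of the observed sequence is: P(data | r = 1) = (1/7)(1/7)(1/7)(6/7) = 0.002499; P(data | r = 3) = (3/7)(3/7)(3/7)(4/7) = 0.044981; P(data | r = 4) = (4/7)(4/7)(4/7)(3/7) = 0.079967; P(data | r = 5) = (5/7)(5/7)(5/7)(2/7) = 0.10412; P(data | r = 6) = (6/7)(6/7)(6/7)(1/7) = 0.089963.
Weighting by the prior gives 1/14 · 0.002499 = 0.0001785, 2/7 · 0.044981 = 0.012852, 1/14 · 0.079967 = 0.0057119, 2/7 · 0.10412 = 0.02975, 2/7 · 0.089963 = 0.025704; summing to 0.074195.
Dividing through by the total gives posterior P(r = 1 | data) = 0.0024058, P(r = 3 | data) = 0.17322, P(r = 4 | data) = 0.076985, P(r = 5 | data) = 0.40096, P(r = 6 | data) = 0.34643.
The predictive probability is P(purple next | data) = (6/7)(0.0024058) + (4/7)(0.17322) + (3/7)(0.076985) + (2/7)(0.40096) + (1/7)(0.34643) = 0.29809.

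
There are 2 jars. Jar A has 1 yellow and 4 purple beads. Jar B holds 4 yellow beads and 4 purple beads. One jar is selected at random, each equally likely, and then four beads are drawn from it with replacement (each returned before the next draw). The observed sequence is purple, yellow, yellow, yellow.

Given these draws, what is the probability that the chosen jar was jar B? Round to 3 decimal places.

Under each hypothesis, the probability of the observed sequence is: P(data | jar A) = (4/5)(1/5)(1/5)(1/5) = 0.0064; P(data | jar B) = (4/8)(4/8)(4/8)(4/8) = 0.0625.
Weighting by the prior gives 1/2 · 0.0064 = 0.0032, 1/2 · 0.0625 = 0.03125; summing to 0.03445.
Hence P(jar B | data) = (0.03125) / (0.03445) = 0.90711.

0.907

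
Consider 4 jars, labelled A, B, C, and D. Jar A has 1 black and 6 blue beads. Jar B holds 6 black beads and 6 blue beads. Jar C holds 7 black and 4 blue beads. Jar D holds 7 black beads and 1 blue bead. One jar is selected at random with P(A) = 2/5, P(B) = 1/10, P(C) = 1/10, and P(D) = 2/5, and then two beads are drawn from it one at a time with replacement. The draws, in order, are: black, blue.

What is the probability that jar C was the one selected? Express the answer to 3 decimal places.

The likelihood of the observed sequence under each hypothesis: P(data | jar A) = (1/7)(6/7) = 0.12245; P(data | jar B) = (6/12)(6/12) = 0.25; P(data | jar C) = (7/11)(4/11) = 0.2314; P(data | jar D) = (7/8)(1/8) = 0.10938.
The prior-weighted likelihoods are 2/5 · 0.12245 = 0.04898, 1/10 · 0.25 = 0.025, 1/10 · 0.2314 = 0.02314, 2/5 · 0.10938 = 0.04375; these sum to 0.14087.
So P(jar C | data) = (0.02314) / (0.14087) = 0.16427.

0.164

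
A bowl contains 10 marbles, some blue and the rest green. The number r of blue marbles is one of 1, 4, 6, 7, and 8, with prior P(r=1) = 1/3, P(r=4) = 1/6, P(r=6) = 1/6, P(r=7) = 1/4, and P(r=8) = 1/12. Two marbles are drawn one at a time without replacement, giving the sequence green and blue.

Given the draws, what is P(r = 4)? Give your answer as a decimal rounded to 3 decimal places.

Compute the likelihood of the observed sequence for each case: P(data | r = 1) = (9/10)(1/9) = 0.1; P(data | r = 4) = (6/10)(4/9) = 0.26667; P(data | r = 6) = (4/10)(6/9) = 0.26667; P(data | r = 7) = (3/10)(7/9) = 0.23333; P(data | r = 8) = (2/10)(8/9) = 0.17778.
Multiplying each by its prior: 1/3 · 0.1 = 0.033333, 1/6 · 0.26667 = 0.044444, 1/6 · 0.26667 = 0.044444, 1/4 · 0.23333 = 0.058333, 1/12 · 0.17778 = 0.014815; these sum to 0.19537.
Hence P(r = 4 | data) = (0.044444) / (0.19537) = 0.22749.

0.227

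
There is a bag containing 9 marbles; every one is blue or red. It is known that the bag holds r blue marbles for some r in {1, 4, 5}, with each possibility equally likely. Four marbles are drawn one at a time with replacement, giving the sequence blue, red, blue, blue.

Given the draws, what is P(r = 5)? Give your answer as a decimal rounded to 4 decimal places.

0.6039

Under each hypothesis, the probability of the observed sequence is: P(data | r = 1) = (1/9)(8/9)(1/9)(1/9) = 0.0012193; P(data | r = 4) = (4/9)(5/9)(4/9)(4/9) = 0.048773; P(data | r = 5) = (5/9)(4/9)(5/9)(5/9) = 0.076208.
Multiplying each by its prior: 1/3 · 0.0012193 = 0.00040644, 1/3 · 0.048773 = 0.016258, 1/3 · 0.076208 = 0.025403; summing to 0.042067.
So P(r = 5 | data) = (0.025403) / (0.042067) = 0.60386.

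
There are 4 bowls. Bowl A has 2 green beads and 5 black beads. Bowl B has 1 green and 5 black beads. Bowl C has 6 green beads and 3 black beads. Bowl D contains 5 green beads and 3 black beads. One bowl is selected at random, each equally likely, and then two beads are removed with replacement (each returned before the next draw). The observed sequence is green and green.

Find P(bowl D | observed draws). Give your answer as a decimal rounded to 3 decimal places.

The likelihood of the observed sequence under each hypothesis: P(data | bowl A) = (2/7)(2/7) = 0.081633; P(data | bowl B) = (1/6)(1/6) = 0.027778; P(data | bowl C) = (6/9)(6/9) = 0.44444; P(data | bowl D) = (5/8)(5/8) = 0.39062.
Multiplying each by its prior: 1/4 · 0.081633 = 0.020408, 1/4 · 0.027778 = 0.0069444, 1/4 · 0.44444 = 0.11111, 1/4 · 0.39062 = 0.097656; these sum to 0.23612.
By Bayes' rule, P(bowl D | data) = (0.097656) / (0.23612) = 0.41359.

0.414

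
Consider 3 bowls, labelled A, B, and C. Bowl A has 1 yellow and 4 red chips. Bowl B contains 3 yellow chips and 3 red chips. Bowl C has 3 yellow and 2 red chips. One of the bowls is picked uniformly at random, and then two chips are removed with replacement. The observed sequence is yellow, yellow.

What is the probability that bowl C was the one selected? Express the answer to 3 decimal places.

0.554

Compute the likelihood of the observed sequence for each case: P(data | bowl A) = (1/5)(1/5) = 1/25; P(data | bowl B) = (3/6)(3/6) = 1/4; P(data | bowl C) = (3/5)(3/5) = 9/25.
Multiplying each by its prior: 1/3 · 1/25 = 1/75, 1/3 · 1/4 = 1/12, 1/3 · 9/25 = 3/25; these sum to 13/60.
Therefore the posterior P(bowl C | data) = (3/25) / (13/60) = 36/65.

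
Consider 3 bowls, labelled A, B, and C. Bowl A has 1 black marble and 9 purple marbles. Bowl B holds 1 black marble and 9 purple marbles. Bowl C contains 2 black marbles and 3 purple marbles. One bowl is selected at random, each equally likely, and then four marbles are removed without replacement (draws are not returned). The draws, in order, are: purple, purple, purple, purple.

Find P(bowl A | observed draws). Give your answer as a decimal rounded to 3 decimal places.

0.500

Under each hypothesis, the probability of the observed sequence is: P(data | bowl A) = (9/10)(8/9)(7/8)(6/7) = 3/5; P(data | bowl B) = (9/10)(8/9)(7/8)(6/7) = 3/5; P(data | bowl C) = (3/5)(2/4)(1/3)(0/2) = 0.
Weighting by the prior gives 1/3 · 3/5 = 1/5, 1/3 · 3/5 = 1/5, 1/3 · 0 = 0; these sum to 2/5.
So P(bowl A | data) = (1/5) / (2/5) = 1/2.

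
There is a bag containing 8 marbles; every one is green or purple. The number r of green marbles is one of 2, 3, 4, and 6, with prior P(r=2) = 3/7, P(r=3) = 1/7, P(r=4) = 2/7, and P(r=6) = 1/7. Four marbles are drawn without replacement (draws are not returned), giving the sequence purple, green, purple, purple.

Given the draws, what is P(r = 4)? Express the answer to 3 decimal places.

For each hypothesis, P(data | H) works out to: P(data | r = 2) = (6/8)(2/7)(5/6)(4/5) = 1/7; P(data | r = 3) = (5/8)(3/7)(4/6)(3/5) = 3/28; P(data | r = 4) = (4/8)(4/7)(3/6)(2/5) = 2/35; P(data | r = 6) = (2/8)(6/7)(1/6)(0/5) = 0.
Weighting by the prior gives 3/7 · 1/7 = 3/49, 1/7 · 3/28 = 3/196, 2/7 · 2/35 = 4/245, 1/7 · 0 = 0; with total 13/140.
By Bayes' rule, P(r = 4 | data) = (4/245) / (13/140) = 16/91.

0.176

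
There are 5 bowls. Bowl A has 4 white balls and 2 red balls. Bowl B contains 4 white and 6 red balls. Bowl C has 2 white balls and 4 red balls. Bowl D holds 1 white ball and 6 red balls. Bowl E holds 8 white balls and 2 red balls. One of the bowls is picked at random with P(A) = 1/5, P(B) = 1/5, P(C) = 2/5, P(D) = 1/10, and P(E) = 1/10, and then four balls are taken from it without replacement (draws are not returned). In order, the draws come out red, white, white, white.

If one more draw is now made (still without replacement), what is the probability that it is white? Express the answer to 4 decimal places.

0.5556

For each hypothesis, P(data | H) works out to: P(data | bowl A) = (2/6)(4/5)(3/4)(2/3) = 2/15; P(data | bowl B) = (6/10)(4/9)(3/8)(2/7) = 1/35; P(data | bowl C) = (4/6)(2/5)(1/4)(0/3) = 0; P(data | bowl D) = (6/7)(1/6)(0/5) = 0; P(data | bowl E) = (2/10)(8/9)(7/8)(6/7) = 2/15.
Weighting by the prior gives 1/5 · 2/15 = 2/75, 1/5 · 1/35 = 1/175, 2/5 · 0 = 0, 1/10 · 0 = 0, 1/10 · 2/15 = 1/75; with total 8/175.
Dividing through by the total gives posterior P(bowl A | data) = 7/12, P(bowl B | data) = 1/8, P(bowl C | data) = 0, P(bowl D | data) = 0, P(bowl E | data) = 7/24.
Averaging over the posterior, P(white next | data) = (1/2)(7/12) + (1/6)(1/8) + (5/6)(7/24) = 5/9.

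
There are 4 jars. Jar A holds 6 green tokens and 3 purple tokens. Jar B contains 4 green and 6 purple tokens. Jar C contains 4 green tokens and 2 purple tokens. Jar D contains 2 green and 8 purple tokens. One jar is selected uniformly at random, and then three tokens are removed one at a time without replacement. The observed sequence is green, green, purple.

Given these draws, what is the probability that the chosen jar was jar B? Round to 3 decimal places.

The likelihood of the observed sequence under each hypothesis: P(data | jar A) = (6/9)(5/8)(3/7) = 0.17857; P(data | jar B) = (4/10)(3/9)(6/8) = 0.1; P(data | jar C) = (4/6)(3/5)(2/4) = 0.2; P(data | jar D) = (2/10)(1/9)(8/8) = 0.022222.
Multiplying each by its prior: 1/4 · 0.17857 = 0.044643, 1/4 · 0.1 = 0.025, 1/4 · 0.2 = 0.05, 1/4 · 0.022222 = 0.0055556; these sum to 0.1252.
So P(jar B | data) = (0.025) / (0.1252) = 0.19968.

0.200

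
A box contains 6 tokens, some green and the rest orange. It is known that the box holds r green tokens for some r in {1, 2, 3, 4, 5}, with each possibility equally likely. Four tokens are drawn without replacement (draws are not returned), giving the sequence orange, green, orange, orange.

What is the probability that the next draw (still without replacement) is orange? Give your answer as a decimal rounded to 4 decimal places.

Compute the likelihood of the observed sequence for each case: P(data | r = 1) = (5/6)(1/5)(4/4)(3/3) = 1/6; P(data | r = 2) = (4/6)(2/5)(3/4)(2/3) = 2/15; P(data | r = 3) = (3/6)(3/5)(2/4)(1/3) = 1/20; P(data | r = 4) = (2/6)(4/5)(1/4)(0/3) = 0; P(data | r = 5) = (1/6)(5/5)(0/4) = 0.
Weighting by the prior gives 1/5 · 1/6 = 1/30, 1/5 · 2/15 = 2/75, 1/5 · 1/20 = 1/100, 1/5 · 0 = 0, 1/5 · 0 = 0; summing to 7/100.
Dividing through by the total gives posterior P(r = 1 | data) = 10/21, P(r = 2 | data) = 8/21, P(r = 3 | data) = 1/7, P(r = 4 | data) = 0, P(r = 5 | data) = 0.
So P(orange next | data) = Σ P(orange next | H) P(H | data) = (1)(10/21) + (1/2)(8/21) + (0)(1/7) = 2/3.

0.6667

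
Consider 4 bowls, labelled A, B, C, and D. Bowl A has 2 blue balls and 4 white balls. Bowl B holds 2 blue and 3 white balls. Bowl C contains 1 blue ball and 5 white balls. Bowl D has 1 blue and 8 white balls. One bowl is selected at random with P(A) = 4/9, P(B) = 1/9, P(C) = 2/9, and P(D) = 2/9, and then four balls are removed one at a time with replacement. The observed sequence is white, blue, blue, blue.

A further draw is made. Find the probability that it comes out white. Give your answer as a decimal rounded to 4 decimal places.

Under each hypothesis, the probability of the observed sequence is: P(data | bowl A) = (4/6)(2/6)(2/6)(2/6) = 0.024691; P(data | bowl B) = (3/5)(2/5)(2/5)(2/5) = 0.0384; P(data | bowl C) = (5/6)(1/6)(1/6)(1/6) = 0.003858; P(data | bowl D) = (8/9)(1/9)(1/9)(1/9) = 0.0012193.
Multiplying each by its prior: 4/9 · 0.024691 = 0.010974, 1/9 · 0.0384 = 0.0042667, 2/9 · 0.003858 = 0.00085734, 2/9 · 0.0012193 = 0.00027096; these sum to 0.016369.
Dividing through by the total gives posterior P(bowl A | data) = 0.67041, P(bowl B | data) = 0.26066, P(bowl C | data) = 0.052376, P(bowl D | data) = 0.016553.
Averaging over the posterior, P(white next | data) = (2/3)(0.67041) + (3/5)(0.26066) + (5/6)(0.052376) + (8/9)(0.016553) = 0.6617.

0.6617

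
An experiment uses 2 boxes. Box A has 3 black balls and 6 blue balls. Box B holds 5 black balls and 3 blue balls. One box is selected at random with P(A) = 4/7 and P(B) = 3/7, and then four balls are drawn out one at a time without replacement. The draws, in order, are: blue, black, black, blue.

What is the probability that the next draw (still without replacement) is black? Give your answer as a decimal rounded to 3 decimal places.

0.461

Compute the likelihood of the observed sequence for each case: P(data | box A) = (6/9)(3/8)(2/7)(5/6) = 5/84; P(data | box B) = (3/8)(5/7)(4/6)(2/5) = 1/14.
The prior-weighted likelihoods are 4/7 · 5/84 = 5/147, 3/7 · 1/14 = 3/98; summing to 19/294.
Normalising, the posterior is P(box A | data) = 10/19, P(box B | data) = 9/19.
The predictive probability is P(black next | data) = (1/5)(10/19) + (3/4)(9/19) = 35/76.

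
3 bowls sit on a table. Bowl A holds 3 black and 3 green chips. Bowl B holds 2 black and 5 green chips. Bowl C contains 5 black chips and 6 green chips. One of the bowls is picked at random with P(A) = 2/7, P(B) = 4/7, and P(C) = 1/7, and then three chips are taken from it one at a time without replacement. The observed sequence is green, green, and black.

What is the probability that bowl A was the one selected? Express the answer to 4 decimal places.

Under each hypothesis, the probability of the observed sequence is: P(data | bowl A) = (3/6)(2/5)(3/4) = 0.15; P(data | bowl B) = (5/7)(4/6)(2/5) = 0.19048; P(data | bowl C) = (6/11)(5/10)(5/9) = 0.15152.
Weighting by the prior gives 2/7 · 0.15 = 0.042857, 4/7 · 0.19048 = 0.10884, 1/7 · 0.15152 = 0.021645; these sum to 0.17335.
So P(bowl A | data) = (0.042857) / (0.17335) = 0.24724.

0.2472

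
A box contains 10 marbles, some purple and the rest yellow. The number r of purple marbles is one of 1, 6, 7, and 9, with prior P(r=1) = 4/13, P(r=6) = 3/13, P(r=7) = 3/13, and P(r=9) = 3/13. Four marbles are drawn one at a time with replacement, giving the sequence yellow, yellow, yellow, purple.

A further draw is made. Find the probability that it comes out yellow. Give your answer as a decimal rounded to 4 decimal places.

0.6988

For each hypothesis, P(data | H) works out to: P(data | r = 1) = (9/10)(9/10)(9/10)(1/10) = 0.0729; P(data | r = 6) = (4/10)(4/10)(4/10)(6/10) = 0.0384; P(data | r = 7) = (3/10)(3/10)(3/10)(7/10) = 0.0189; P(data | r = 9) = (1/10)(1/10)(1/10)(9/10) = 0.0009.
Weighting by the prior gives 4/13 · 0.0729 = 0.022431, 3/13 · 0.0384 = 0.0088615, 3/13 · 0.0189 = 0.0043615, 3/13 · 0.0009 = 0.00020769; these sum to 0.035862.
The posterior is then P(r = 1 | data) = 0.62548, P(r = 6 | data) = 0.2471, P(r = 7 | data) = 0.12162, P(r = 9 | data) = 0.0057915.
The predictive probability is P(yellow next | data) = (9/10)(0.62548) + (2/5)(0.2471) + (3/10)(0.12162) + (1/10)(0.0057915) = 0.69884.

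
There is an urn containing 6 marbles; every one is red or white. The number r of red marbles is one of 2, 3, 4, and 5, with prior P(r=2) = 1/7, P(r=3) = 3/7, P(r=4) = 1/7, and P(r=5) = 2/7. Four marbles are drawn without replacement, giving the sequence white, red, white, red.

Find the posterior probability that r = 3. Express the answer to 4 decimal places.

Compute the likelihood of the observed sequence for each case: P(data | r = 2) = (4/6)(2/5)(3/4)(1/3) = 1/15; P(data | r = 3) = (3/6)(3/5)(2/4)(2/3) = 1/10; P(data | r = 4) = (2/6)(4/5)(1/4)(3/3) = 1/15; P(data | r = 5) = (1/6)(5/5)(0/4) = 0.
The prior-weighted likelihoods are 1/7 · 1/15 = 1/105, 3/7 · 1/10 = 3/70, 1/7 · 1/15 = 1/105, 2/7 · 0 = 0; with total 13/210.
Hence P(r = 3 | data) = (3/70) / (13/210) = 9/13.

0.6923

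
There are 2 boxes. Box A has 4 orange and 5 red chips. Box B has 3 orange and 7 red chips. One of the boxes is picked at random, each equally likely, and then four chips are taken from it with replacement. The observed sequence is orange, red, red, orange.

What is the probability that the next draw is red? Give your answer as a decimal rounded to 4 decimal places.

Under each hypothesis, the probability of the observed sequence is: P(data | box A) = (4/9)(5/9)(5/9)(4/9) = 0.060966; P(data | box B) = (3/10)(7/10)(7/10)(3/10) = 0.0441.
Weighting by the prior gives 1/2 · 0.060966 = 0.030483, 1/2 · 0.0441 = 0.02205; summing to 0.052533.
Dividing through by the total gives posterior P(box A | data) = 0.58027, P(box B | data) = 0.41973.
So P(red next | data) = Σ P(red next | H) P(H | data) = (5/9)(0.58027) + (7/10)(0.41973) = 0.61618.

0.6162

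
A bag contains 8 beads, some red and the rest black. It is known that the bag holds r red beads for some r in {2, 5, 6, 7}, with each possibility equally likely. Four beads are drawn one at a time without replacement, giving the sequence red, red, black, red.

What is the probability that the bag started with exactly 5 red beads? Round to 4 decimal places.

For each hypothesis, P(data | H) works out to: P(data | r = 2) = (2/8)(1/7)(6/6)(0/5) = 0; P(data | r = 5) = (5/8)(4/7)(3/6)(3/5) = 3/28; P(data | r = 6) = (6/8)(5/7)(2/6)(4/5) = 1/7; P(data | r = 7) = (7/8)(6/7)(1/6)(5/5) = 1/8.
Weighting by the prior gives 1/4 · 0 = 0, 1/4 · 3/28 = 3/112, 1/4 · 1/7 = 1/28, 1/4 · 1/8 = 1/32; with total 3/32.
By Bayes' rule, P(r = 5 | data) = (3/112) / (3/32) = 2/7.

0.2857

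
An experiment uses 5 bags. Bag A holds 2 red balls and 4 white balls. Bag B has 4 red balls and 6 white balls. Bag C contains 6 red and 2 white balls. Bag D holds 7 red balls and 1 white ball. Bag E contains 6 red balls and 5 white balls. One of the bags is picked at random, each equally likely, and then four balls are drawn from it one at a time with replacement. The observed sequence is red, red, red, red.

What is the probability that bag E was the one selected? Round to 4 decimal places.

0.0860

Under each hypothesis, the probability of the observed sequence is: P(data | bag A) = (2/6)(2/6)(2/6)(2/6) = 0.012346; P(data | bag B) = (4/10)(4/10)(4/10)(4/10) = 0.0256; P(data | bag C) = (6/8)(6/8)(6/8)(6/8) = 0.31641; P(data | bag D) = (7/8)(7/8)(7/8)(7/8) = 0.58618; P(data | bag E) = (6/11)(6/11)(6/11)(6/11) = 0.088519.
Multiplying each by its prior: 1/5 · 0.012346 = 0.0024691, 1/5 · 0.0256 = 0.00512, 1/5 · 0.31641 = 0.063281, 1/5 · 0.58618 = 0.11724, 1/5 · 0.088519 = 0.017704; summing to 0.20581.
Hence P(bag E | data) = (0.017704) / (0.20581) = 0.086019.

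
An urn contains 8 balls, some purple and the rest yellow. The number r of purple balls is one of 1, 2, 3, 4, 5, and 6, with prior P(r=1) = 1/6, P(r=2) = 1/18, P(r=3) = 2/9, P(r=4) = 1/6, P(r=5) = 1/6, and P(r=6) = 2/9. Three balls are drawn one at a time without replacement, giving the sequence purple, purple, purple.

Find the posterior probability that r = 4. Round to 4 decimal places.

For each hypothesis, P(data | H) works out to: P(data | r = 1) = (1/8)(0/7) = 0; P(data | r = 2) = (2/8)(1/7)(0/6) = 0; P(data | r = 3) = (3/8)(2/7)(1/6) = 1/56; P(data | r = 4) = (4/8)(3/7)(2/6) = 1/14; P(data | r = 5) = (5/8)(4/7)(3/6) = 5/28; P(data | r = 6) = (6/8)(5/7)(4/6) = 5/14.
The prior-weighted likelihoods are 1/6 · 0 = 0, 1/18 · 0 = 0, 2/9 · 1/56 = 1/252, 1/6 · 1/14 = 1/84, 1/6 · 5/28 = 5/168, 2/9 · 5/14 = 5/63; summing to 1/8.
Hence P(r = 4 | data) = (1/84) / (1/8) = 2/21.

0.0952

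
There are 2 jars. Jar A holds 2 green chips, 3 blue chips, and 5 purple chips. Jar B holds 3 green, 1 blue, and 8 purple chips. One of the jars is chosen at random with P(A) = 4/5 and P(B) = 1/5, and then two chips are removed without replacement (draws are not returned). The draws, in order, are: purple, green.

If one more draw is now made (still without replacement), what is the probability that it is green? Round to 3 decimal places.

0.147

Compute the likelihood of the observed sequence for each case: P(data | jar A) = (5/10)(2/9) = 1/9; P(data | jar B) = (8/12)(3/11) = 2/11.
The prior-weighted likelihoods are 4/5 · 1/9 = 4/45, 1/5 · 2/11 = 2/55; summing to 62/495.
Dividing through by the total gives posterior P(jar A | data) = 22/31, P(jar B | data) = 9/31.
So P(green next | data) = Σ P(green next | H) P(H | data) = (1/8)(22/31) + (1/5)(9/31) = 91/620.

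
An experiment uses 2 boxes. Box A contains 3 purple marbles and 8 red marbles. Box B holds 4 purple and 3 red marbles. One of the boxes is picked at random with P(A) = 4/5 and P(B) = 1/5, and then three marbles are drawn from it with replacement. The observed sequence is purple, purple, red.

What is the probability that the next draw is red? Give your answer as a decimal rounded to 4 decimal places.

0.6100

For each hypothesis, P(data | H) works out to: P(data | box A) = (3/11)(3/11)(8/11) = 0.054095; P(data | box B) = (4/7)(4/7)(3/7) = 0.13994.
Multiplying each by its prior: 4/5 · 0.054095 = 0.043276, 1/5 · 0.13994 = 0.027988; with total 0.071264.
The posterior is then P(box A | data) = 0.60726, P(box B | data) = 0.39274.
The predictive probability is P(red next | data) = (8/11)(0.60726) + (3/7)(0.39274) = 0.60996.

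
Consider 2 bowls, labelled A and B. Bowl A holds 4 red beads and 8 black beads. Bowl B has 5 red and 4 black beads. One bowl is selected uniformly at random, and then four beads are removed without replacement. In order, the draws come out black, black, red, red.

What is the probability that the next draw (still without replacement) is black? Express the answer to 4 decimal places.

For each hypothesis, P(data | H) works out to: P(data | bowl A) = (8/12)(7/11)(4/10)(3/9) = 0.056566; P(data | bowl B) = (4/9)(3/8)(5/7)(4/6) = 0.079365.
Multiplying each by its prior: 1/2 · 0.056566 = 0.028283, 1/2 · 0.079365 = 0.039683; summing to 0.067965.
Dividing through by the total gives posterior P(bowl A | data) = 0.41614, P(bowl B | data) = 0.58386.
Averaging over the posterior, P(black next | data) = (3/4)(0.41614) + (2/5)(0.58386) = 0.54565.

0.5456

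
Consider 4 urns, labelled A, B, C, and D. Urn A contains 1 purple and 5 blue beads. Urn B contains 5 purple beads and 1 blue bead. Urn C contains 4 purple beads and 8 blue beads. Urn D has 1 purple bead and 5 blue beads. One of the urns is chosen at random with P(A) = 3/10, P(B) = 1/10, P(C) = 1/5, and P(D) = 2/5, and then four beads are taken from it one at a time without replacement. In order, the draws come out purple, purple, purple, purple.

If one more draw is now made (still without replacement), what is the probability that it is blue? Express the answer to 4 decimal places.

Under each hypothesis, the probability of the observed sequence is: P(data | urn A) = (1/6)(0/5) = 0; P(data | urn B) = (5/6)(4/5)(3/4)(2/3) = 0.33333; P(data | urn C) = (4/12)(3/11)(2/10)(1/9) = 0.0020202; P(data | urn D) = (1/6)(0/5) = 0.
Weighting by the prior gives 3/10 · 0 = 0, 1/10 · 0.33333 = 0.033333, 1/5 · 0.0020202 = 0.00040404, 2/5 · 0 = 0; with total 0.033737.
Normalising, the posterior is P(urn A | data) = 0, P(urn B | data) = 0.98802, P(urn C | data) = 0.011976, P(urn D | data) = 0.
So P(blue next | data) = Σ P(blue next | H) P(H | data) = (1/2)(0.98802) + (1)(0.011976) = 0.50599.

0.5060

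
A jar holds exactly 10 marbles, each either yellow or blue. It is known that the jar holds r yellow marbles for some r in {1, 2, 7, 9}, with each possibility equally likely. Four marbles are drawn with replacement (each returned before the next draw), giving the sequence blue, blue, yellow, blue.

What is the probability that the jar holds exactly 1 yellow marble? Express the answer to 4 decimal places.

0.3737

Under each hypothesis, the probability of the observed sequence is: P(data | r = 1) = (9/10)(9/10)(1/10)(9/10) = 0.0729; P(data | r = 2) = (8/10)(8/10)(2/10)(8/10) = 0.1024; P(data | r = 7) = (3/10)(3/10)(7/10)(3/10) = 0.0189; P(data | r = 9) = (1/10)(1/10)(9/10)(1/10) = 0.0009.
Weighting by the prior gives 1/4 · 0.0729 = 0.018225, 1/4 · 0.1024 = 0.0256, 1/4 · 0.0189 = 0.004725, 1/4 · 0.0009 = 0.000225; these sum to 0.048775.
So P(r = 1 | data) = (0.018225) / (0.048775) = 0.37365.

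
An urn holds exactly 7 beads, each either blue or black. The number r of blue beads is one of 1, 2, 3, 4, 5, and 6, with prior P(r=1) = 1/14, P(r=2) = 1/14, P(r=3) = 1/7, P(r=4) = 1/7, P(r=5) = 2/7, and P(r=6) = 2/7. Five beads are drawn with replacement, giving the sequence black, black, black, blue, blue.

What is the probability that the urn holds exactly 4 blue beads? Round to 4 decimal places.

0.2350

For each hypothesis, P(data | H) works out to: P(data | r = 1) = (6/7)(6/7)(6/7)(1/7)(1/7) = 0.012852; P(data | r = 2) = (5/7)(5/7)(5/7)(2/7)(2/7) = 0.02975; P(data | r = 3) = (4/7)(4/7)(4/7)(3/7)(3/7) = 0.034271; P(data | r = 4) = (3/7)(3/7)(3/7)(4/7)(4/7) = 0.025704; P(data | r = 5) = (2/7)(2/7)(2/7)(5/7)(5/7) = 0.0119; P(data | r = 6) = (1/7)(1/7)(1/7)(6/7)(6/7) = 0.002142.
Multiplying each by its prior: 1/14 · 0.012852 = 0.00091798, 1/14 · 0.02975 = 0.002125, 1/7 · 0.034271 = 0.0048959, 1/7 · 0.025704 = 0.0036719, 2/7 · 0.0119 = 0.0033999, 2/7 · 0.002142 = 0.00061199; these sum to 0.015623.
So P(r = 4 | data) = (0.0036719) / (0.015623) = 0.23504.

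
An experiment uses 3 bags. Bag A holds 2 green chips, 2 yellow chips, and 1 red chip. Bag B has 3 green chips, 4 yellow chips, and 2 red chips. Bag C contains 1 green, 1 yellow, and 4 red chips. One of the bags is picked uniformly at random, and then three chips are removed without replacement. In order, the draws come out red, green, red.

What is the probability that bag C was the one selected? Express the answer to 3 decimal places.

For each hypothesis, P(data | H) works out to: P(data | bag A) = (1/5)(2/4)(0/3) = 0; P(data | bag B) = (2/9)(3/8)(1/7) = 0.011905; P(data | bag C) = (4/6)(1/5)(3/4) = 0.1.
Multiplying each by its prior: 1/3 · 0 = 0, 1/3 · 0.011905 = 0.0039683, 1/3 · 0.1 = 0.033333; summing to 0.037302.
By Bayes' rule, P(bag C | data) = (0.033333) / (0.037302) = 0.89362.

0.894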